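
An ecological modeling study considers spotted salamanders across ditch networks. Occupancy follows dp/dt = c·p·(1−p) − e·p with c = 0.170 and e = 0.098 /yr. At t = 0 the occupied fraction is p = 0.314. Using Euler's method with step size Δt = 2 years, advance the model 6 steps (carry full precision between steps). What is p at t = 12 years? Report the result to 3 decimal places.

0.371

Update rule: p ← p + [c·p·(1−p) − e·p]·Δt with Δt = 2.
t = 2: p = 0.31400 + (+0.01169) = 0.32569
t = 4: p = 0.32569 + (+0.01083) = 0.33653
t = 6: p = 0.33653 + (+0.00995) = 0.34648
t = 8: p = 0.34648 + (+0.00908) = 0.35556
t = 10: p = 0.35556 + (+0.00822) = 0.36378
t = 12: p = 0.36378 + (+0.00739) = 0.37117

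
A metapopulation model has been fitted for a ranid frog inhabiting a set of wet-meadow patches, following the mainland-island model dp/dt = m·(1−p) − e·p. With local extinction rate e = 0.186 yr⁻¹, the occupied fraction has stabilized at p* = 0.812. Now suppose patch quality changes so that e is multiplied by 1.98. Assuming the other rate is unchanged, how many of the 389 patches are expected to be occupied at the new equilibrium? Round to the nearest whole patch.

Balance m(1−p*) = e·p* gives m = e·p*/(1−p*) = 0.186×0.81200/0.18800 = 0.80336.
New p* = m/(m+e) = 0.80336/(0.80336+0.36828) = 0.68567.
Expected occupied = 389 × 0.68567 = 266.73 ≈ 267.

267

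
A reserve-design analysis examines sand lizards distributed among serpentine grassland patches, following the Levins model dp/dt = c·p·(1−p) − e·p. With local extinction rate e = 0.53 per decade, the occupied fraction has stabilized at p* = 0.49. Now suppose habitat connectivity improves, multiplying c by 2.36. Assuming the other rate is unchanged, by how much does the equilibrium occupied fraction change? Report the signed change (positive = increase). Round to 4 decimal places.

Balance c(1−p*) = e gives c = e/(1 − 0.49000) = 0.53/0.51000 = 1.03922.
New p* = 1 − e/c = 1 − 0.53000/2.45256 = 0.78390.
Δp* = 0.78390 − 0.49000 = +0.29390.

0.2939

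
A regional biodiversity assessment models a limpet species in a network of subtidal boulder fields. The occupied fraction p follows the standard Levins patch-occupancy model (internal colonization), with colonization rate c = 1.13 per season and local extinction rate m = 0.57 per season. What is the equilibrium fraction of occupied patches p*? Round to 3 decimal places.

At equilibrium, colonization balances extinction: c·p*·(1−p*) = m·p*.
So p* = 1 − m/c = 1 − 0.57/1.13 = 1 − 0.5044 = 0.4956.

0.496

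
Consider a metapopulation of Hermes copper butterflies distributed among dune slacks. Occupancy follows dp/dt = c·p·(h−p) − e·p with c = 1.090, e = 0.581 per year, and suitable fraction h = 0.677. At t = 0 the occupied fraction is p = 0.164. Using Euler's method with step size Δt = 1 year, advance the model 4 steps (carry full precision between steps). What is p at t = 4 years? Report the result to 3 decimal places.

0.153

Update rule: p ← p + [c·p·(h−p) − e·p]·Δt with Δt = 1.
step 1: Δp = -0.00358, p = 0.16042
step 2: Δp = -0.00288, p = 0.15754
step 3: Δp = -0.00233, p = 0.15521
step 4: Δp = -0.00190, p = 0.15331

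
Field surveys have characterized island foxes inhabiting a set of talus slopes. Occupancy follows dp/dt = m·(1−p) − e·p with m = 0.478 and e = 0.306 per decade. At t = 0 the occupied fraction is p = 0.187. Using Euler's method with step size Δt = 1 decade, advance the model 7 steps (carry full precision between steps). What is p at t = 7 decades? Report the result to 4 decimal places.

0.6097

Update rule: p ← p + [m·(1−p) − e·p]·Δt with Δt = 1.
t = 1: p = 0.18700 + (+0.33139) = 0.51839
t = 2: p = 0.51839 + (+0.07158) = 0.58997
t = 3: p = 0.58997 + (+0.01546) = 0.60543
t = 4: p = 0.60543 + (+0.00334) = 0.60877
t = 5: p = 0.60877 + (+0.00072) = 0.60950
t = 6: p = 0.60950 + (+0.00016) = 0.60965
t = 7: p = 0.60965 + (+0.00003) = 0.60968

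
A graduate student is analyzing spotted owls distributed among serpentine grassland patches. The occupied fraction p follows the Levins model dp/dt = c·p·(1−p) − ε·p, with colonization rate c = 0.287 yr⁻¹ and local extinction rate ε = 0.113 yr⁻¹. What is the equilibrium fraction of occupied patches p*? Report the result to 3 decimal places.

At equilibrium, colonization balances extinction: c·p*·(1−p*) = ε·p*.
So p* = 1 − ε/c = 1 − 0.113/0.287 = 1 − 0.3937 = 0.6063.

0.606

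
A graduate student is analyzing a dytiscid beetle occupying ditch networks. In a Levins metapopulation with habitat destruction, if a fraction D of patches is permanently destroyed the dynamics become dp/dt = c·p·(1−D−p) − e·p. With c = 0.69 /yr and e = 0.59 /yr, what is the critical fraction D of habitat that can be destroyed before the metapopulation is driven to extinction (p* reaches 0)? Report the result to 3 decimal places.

0.145

The nontrivial equilibrium is p* = (1−D) − e/c; extinction occurs when this hits zero.
So D_crit = 1 − e/c = 1 − 0.59/0.69 = 1 − 0.8551 = 0.1449.
This equals the undisturbed p*, a classic result of Lande's extension.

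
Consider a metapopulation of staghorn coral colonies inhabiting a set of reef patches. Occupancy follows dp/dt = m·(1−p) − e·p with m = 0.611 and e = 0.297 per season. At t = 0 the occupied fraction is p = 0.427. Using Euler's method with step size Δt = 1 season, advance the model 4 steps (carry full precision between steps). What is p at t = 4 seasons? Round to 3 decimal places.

0.673

Update rule: p ← p + [m·(1−p) − e·p]·Δt with Δt = 1.
  1  |  dp/dt·Δt = +0.223284  |  p_1 = 0.650284
  2  |  dp/dt·Δt = +0.020542  |  p_2 = 0.670826
  3  |  dp/dt·Δt = +0.001890  |  p_3 = 0.672716
  4  |  dp/dt·Δt = +0.000174  |  p_4 = 0.672890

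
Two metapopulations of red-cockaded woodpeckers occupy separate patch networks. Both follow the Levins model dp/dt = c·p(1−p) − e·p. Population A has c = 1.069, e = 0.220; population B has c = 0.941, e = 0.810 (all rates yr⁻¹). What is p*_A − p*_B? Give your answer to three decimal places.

A: p*_A = 1 − 0.220/1.069 = 0.7942.
B: p*_B = 1 − 0.810/0.941 = 0.1392.
p*_A − p*_B = 0.7942 − 0.1392 = 0.6550.

0.655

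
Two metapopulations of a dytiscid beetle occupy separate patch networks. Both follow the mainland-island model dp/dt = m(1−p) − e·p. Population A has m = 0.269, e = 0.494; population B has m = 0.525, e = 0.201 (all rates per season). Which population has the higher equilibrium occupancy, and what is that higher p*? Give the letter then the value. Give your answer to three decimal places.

B, 0.723

A: p*_A = m/(m+e) = 0.269/0.7630 = 0.3526.
B: p*_B = 0.525/0.7260 = 0.7231.
B is higher at 0.7231.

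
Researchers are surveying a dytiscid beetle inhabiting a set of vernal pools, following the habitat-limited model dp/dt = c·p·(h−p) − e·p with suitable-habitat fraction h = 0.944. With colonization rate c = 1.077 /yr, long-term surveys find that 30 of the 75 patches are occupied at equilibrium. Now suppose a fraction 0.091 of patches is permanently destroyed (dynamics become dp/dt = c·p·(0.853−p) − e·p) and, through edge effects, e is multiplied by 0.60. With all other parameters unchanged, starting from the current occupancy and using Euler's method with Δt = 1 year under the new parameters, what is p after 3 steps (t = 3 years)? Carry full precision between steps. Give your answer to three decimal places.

Observed p* = 30/75 = 0.40000.
Balance c(h−p*) = e gives e = 1.077×(0.944 − 0.40000) = 0.58589.
Starting from p₀ = 0.40000; update p ← p + (dp/dt)·Δt with the new parameters.
step 1: Δp = +0.05454, p = 0.45454
step 2: Δp = +0.03528, p = 0.48982
step 3: Δp = +0.01940, p = 0.50922

0.509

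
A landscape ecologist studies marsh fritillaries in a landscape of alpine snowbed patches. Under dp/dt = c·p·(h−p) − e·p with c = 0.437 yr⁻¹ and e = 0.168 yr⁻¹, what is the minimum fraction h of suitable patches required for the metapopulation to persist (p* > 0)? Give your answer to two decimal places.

p* = h − e/c is positive only when h > e/c.
h_min = e/c = 0.168/0.437 = 0.3844.

0.38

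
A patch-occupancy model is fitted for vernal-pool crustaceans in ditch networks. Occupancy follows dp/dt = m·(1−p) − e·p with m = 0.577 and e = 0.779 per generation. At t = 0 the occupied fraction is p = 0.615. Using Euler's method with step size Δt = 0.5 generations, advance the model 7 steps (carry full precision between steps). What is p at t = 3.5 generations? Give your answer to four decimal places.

Update rule: p ← p + [m·(1−p) − e·p]·Δt with Δt = 0.5.
  1  |  dp/dt·Δt = -0.128470  |  p_1 = 0.486530
  2  |  dp/dt·Δt = -0.041367  |  p_2 = 0.445163
  3  |  dp/dt·Δt = -0.013320  |  p_3 = 0.431842
  4  |  dp/dt·Δt = -0.004289  |  p_4 = 0.427553
  5  |  dp/dt·Δt = -0.001381  |  p_5 = 0.426172
  6  |  dp/dt·Δt = -0.000445  |  p_6 = 0.425727
  7  |  dp/dt·Δt = -0.000143  |  p_7 = 0.425584

0.4256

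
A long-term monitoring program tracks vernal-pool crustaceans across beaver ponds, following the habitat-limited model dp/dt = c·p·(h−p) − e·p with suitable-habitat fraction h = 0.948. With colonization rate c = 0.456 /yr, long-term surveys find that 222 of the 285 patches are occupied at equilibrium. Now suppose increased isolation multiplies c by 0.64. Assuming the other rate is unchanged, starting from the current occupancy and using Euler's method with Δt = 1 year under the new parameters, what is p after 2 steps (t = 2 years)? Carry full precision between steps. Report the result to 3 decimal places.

Observed p* = 222/285 = 0.77895.
Balance c(h−p*) = e gives e = 0.456×(0.948 − 0.77895) = 0.07709.
Starting from p₀ = 0.77895; update p ← p + (dp/dt)·Δt with the new parameters.
  1  |  dp/dt·Δt = -0.021617  |  p_1 = 0.757330
  2  |  dp/dt·Δt = -0.016239  |  p_2 = 0.741091

0.741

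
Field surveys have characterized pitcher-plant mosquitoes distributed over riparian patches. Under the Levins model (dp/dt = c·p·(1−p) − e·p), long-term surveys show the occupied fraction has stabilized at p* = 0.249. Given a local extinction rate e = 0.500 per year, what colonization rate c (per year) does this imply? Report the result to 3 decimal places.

At equilibrium c(1−p*) = e, so c = e/(1−p*).
c = 0.500/(1 − 0.249) = 0.500/0.7510 = 0.6658.

0.666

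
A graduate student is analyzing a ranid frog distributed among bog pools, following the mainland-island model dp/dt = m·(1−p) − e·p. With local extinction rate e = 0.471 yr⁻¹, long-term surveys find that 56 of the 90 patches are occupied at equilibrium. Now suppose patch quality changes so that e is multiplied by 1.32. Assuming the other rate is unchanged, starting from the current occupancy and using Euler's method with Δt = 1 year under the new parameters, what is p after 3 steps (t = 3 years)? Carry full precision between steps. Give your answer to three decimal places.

0.551

Observed p* = 56/90 = 0.62222.
Balance m(1−p*) = e·p* gives m = e·p*/(1−p*) = 0.471×0.62222/0.37778 = 0.77576.
Starting from p₀ = 0.62222; update p ← p + (dp/dt)·Δt with the new parameters.
  1  |  dp/dt·Δt = -0.093781  |  p_1 = 0.528441
  2  |  dp/dt·Δt = +0.037277  |  p_2 = 0.565718
  3  |  dp/dt·Δt = -0.014817  |  p_3 = 0.550901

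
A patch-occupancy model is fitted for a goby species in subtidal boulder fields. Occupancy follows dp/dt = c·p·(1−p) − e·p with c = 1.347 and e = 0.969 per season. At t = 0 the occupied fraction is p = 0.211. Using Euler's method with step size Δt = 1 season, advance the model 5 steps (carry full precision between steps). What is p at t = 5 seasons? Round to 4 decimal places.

0.2710

Update rule: p ← p + [c·p·(1−p) − e·p]·Δt with Δt = 1.
t = 1: p = 0.21100 + (+0.01979) = 0.23079
t = 2: p = 0.23079 + (+0.01549) = 0.24628
t = 3: p = 0.24628 + (+0.01139) = 0.25767
t = 4: p = 0.25767 + (+0.00797) = 0.26564
t = 5: p = 0.26564 + (+0.00536) = 0.27100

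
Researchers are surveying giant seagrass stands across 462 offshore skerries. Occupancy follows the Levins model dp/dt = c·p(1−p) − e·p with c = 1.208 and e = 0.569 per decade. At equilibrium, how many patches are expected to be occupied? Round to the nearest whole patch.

244

p* = 1 − e/c = 1 − 0.569/1.208 = 0.5290.
Expected occupied patches = N × p* = 462 × 0.5290 = 244.39 ≈ 244.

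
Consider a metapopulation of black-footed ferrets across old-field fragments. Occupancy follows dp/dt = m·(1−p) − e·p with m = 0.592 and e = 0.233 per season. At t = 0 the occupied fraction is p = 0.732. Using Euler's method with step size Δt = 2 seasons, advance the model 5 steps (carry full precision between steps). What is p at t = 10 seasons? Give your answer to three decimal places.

0.716

Update rule: p ← p + [m·(1−p) − e·p]·Δt with Δt = 2.
  1  |  dp/dt·Δt = -0.023800  |  p_1 = 0.708200
  2  |  dp/dt·Δt = +0.015470  |  p_2 = 0.723670
  3  |  dp/dt·Δt = -0.010056  |  p_3 = 0.713614
  4  |  dp/dt·Δt = +0.006536  |  p_4 = 0.720151
  5  |  dp/dt·Δt = -0.004248  |  p_5 = 0.715902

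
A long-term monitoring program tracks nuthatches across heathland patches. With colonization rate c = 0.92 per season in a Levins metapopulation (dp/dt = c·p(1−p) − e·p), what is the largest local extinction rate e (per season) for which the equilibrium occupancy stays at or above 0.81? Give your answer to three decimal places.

0.175

1 − e/c ≥ 0.81 ⇒ e ≤ c(1 − 0.81) = 0.92 × 0.1900.
e_max = 0.1748.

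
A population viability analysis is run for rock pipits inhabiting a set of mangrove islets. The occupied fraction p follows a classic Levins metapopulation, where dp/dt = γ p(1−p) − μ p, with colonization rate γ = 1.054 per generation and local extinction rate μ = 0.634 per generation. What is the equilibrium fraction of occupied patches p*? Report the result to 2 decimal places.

0.40

At equilibrium, colonization balances extinction: γ·p*·(1−p*) = μ·p*.
So p* = 1 − μ/γ = 1 − 0.634/1.054 = 1 − 0.6015 = 0.3985.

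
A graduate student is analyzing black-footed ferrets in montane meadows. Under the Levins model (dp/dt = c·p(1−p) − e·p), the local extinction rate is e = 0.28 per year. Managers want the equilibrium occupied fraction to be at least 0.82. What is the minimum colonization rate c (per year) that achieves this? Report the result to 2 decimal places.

1.56

p* = 1 − e/c ≥ 0.82 requires e/c ≤ 0.1800, i.e. c ≥ e/0.1800.
c_min = 0.28/0.1800 = 1.5556.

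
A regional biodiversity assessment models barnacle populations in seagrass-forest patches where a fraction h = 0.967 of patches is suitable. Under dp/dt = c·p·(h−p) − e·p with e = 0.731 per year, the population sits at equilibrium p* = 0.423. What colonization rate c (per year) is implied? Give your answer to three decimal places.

At equilibrium c(h−p*) = e, so c = e/(h−p*).
c = 0.731/(0.967 − 0.423) = 0.731/0.5440 = 1.3437.

1.344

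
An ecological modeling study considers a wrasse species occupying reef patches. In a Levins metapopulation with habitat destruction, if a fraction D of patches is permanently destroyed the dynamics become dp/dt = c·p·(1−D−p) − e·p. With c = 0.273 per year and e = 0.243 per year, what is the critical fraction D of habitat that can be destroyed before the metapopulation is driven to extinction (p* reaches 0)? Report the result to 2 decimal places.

The nontrivial equilibrium is p* = (1−D) − e/c; extinction occurs when this hits zero.
So D_crit = 1 − e/c = 1 − 0.243/0.273 = 1 − 0.8901 = 0.1099.
This equals the undisturbed p*, a classic result of Lande's extension.

0.11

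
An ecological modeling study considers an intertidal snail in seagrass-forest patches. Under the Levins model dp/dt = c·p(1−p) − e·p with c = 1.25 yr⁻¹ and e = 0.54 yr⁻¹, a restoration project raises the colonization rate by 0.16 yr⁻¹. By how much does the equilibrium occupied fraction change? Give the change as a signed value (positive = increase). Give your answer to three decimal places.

Before: p* = 1 − 0.54/1.25 = 0.5680.
After the change, c = 1.41, e = 0.54, so p* = 1 − 0.54/1.41 = 0.6170.
Δp* = 0.6170 − 0.5680 = +0.0490.

0.049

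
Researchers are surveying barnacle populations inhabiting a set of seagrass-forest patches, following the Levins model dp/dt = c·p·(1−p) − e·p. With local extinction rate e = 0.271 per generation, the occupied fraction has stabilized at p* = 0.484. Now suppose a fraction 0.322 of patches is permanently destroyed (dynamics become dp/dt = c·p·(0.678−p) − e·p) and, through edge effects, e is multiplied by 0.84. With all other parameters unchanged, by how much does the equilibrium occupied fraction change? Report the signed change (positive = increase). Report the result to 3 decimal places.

-0.239

Balance c(1−p*) = e gives c = e/(1 − 0.48400) = 0.271/0.51600 = 0.52519.
New p* = 0.678 − e/c = 0.678 − 0.22764/0.52519 = 0.24456.
Δp* = 0.24456 − 0.48400 = -0.23944.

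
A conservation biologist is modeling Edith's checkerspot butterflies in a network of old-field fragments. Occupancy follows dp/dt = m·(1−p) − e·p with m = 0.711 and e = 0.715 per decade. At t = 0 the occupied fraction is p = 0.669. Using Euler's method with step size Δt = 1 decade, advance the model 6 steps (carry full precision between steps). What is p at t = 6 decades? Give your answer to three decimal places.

Update rule: p ← p + [m·(1−p) − e·p]·Δt with Δt = 1.
step 1: Δp = -0.24299, p = 0.42601
step 2: Δp = +0.10352, p = 0.52952
step 3: Δp = -0.04410, p = 0.48542
step 4: Δp = +0.01879, p = 0.50421
step 5: Δp = -0.00800, p = 0.49621
step 6: Δp = +0.00341, p = 0.49962

0.500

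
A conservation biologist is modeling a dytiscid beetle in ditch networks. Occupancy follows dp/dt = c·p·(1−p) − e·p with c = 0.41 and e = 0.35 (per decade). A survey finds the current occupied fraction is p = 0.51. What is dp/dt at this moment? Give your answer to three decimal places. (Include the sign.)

Colonization term: c·p·(1−p) = 0.41×0.51×0.4900 = 0.10246.
Extinction term: e·p = 0.17850.
dp/dt = 0.10246 − 0.17850 = -0.07604.

-0.076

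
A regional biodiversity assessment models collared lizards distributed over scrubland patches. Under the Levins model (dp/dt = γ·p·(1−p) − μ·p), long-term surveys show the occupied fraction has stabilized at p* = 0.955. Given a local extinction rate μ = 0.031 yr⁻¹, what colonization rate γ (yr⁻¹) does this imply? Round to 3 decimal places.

At equilibrium γ(1−p*) = μ, so γ = μ/(1−p*).
γ = 0.031/(1 − 0.955) = 0.031/0.0450 = 0.6889.

0.689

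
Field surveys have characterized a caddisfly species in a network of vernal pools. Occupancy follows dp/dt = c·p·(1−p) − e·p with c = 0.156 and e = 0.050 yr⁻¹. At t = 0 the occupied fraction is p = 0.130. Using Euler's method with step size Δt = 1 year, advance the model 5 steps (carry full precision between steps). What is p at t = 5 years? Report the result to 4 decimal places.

0.1928

Update rule: p ← p + [c·p·(1−p) − e·p]·Δt with Δt = 1.
p: 0.13000 → 0.14114  (Δp = +0.01114)
p: 0.14114 → 0.15300  (Δp = +0.01185)
p: 0.15300 → 0.16556  (Δp = +0.01257)
p: 0.16556 → 0.17884  (Δp = +0.01327)
p: 0.17884 → 0.19280  (Δp = +0.01397)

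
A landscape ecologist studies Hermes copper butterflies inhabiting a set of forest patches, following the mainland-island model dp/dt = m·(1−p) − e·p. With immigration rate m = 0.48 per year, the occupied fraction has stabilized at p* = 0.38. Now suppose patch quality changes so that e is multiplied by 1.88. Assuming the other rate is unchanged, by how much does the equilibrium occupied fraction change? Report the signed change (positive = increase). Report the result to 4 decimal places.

-0.1341

Balance m(1−p*) = e·p* gives e = m(1−p*)/p* = 0.48×0.62000/0.38000 = 0.78316.
New p* = m/(m+e) = 0.48000/(0.48000+1.47234) = 0.24586.
Δp* = 0.24586 − 0.38000 = -0.13414.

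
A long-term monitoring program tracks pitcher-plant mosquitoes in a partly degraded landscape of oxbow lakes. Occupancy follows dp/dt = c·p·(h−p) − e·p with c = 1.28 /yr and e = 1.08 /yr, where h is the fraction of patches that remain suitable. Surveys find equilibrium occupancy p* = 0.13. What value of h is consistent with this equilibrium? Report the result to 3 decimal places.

At equilibrium c(h−p*) = e, so h = p* + e/c.
h = 0.13 + 1.08/1.28 = 0.13 + 0.8438 = 0.9738.

0.974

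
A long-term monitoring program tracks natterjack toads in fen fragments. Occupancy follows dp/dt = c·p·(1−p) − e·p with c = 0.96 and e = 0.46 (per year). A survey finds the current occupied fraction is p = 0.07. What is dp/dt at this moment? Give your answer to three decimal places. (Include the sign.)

0.030

Colonization term: c·p·(1−p) = 0.96×0.07×0.9300 = 0.06250.
Extinction term: e·p = 0.03220.
dp/dt = 0.06250 − 0.03220 = 0.03030.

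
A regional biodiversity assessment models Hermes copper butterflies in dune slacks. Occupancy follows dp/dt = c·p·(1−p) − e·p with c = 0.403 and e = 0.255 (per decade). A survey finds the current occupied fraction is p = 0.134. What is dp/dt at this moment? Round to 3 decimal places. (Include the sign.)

0.013

Colonization term: c·p·(1−p) = 0.403×0.134×0.8660 = 0.04677.
Extinction term: e·p = 0.03417.
dp/dt = 0.04677 − 0.03417 = 0.01260.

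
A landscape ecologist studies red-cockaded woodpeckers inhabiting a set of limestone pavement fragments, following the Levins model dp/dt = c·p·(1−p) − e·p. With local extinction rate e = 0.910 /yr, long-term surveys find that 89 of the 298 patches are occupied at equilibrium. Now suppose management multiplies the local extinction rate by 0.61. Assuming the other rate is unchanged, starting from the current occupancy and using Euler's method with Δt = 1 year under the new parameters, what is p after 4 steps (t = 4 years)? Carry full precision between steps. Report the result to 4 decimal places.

Observed p* = 89/298 = 0.29866.
Balance c(1−p*) = e gives c = e/(1 − 0.29866) = 0.910/0.70134 = 1.29751.
Starting from p₀ = 0.29866; update p ← p + (dp/dt)·Δt with the new parameters.
  1  |  dp/dt·Δt = +0.105994  |  p_1 = 0.404651
  2  |  dp/dt·Δt = +0.087960  |  p_2 = 0.492611
  3  |  dp/dt·Δt = +0.050859  |  p_3 = 0.543470
  4  |  dp/dt·Δt = +0.020246  |  p_4 = 0.563716

0.5637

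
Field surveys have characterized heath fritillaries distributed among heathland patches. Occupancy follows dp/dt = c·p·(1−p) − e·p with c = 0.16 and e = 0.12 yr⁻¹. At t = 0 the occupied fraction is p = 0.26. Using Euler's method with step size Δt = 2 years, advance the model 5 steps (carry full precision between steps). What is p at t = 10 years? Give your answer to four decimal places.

0.2565

Update rule: p ← p + [c·p·(1−p) − e·p]·Δt with Δt = 2.
t = 2: p = 0.26000 + (-0.00083) = 0.25917
t = 4: p = 0.25917 + (-0.00076) = 0.25841
t = 6: p = 0.25841 + (-0.00070) = 0.25771
t = 8: p = 0.25771 + (-0.00064) = 0.25708
t = 10: p = 0.25708 + (-0.00058) = 0.25649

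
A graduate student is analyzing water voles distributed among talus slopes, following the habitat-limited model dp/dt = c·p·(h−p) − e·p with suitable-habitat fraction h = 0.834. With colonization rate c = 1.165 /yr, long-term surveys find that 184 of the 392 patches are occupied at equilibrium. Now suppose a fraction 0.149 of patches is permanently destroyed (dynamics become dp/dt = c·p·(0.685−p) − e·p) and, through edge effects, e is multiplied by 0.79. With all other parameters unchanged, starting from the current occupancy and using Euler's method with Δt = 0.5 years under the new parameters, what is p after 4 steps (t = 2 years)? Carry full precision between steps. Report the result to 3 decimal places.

Observed p* = 184/392 = 0.46939.
Balance c(h−p*) = e gives e = 1.165×(0.834 − 0.46939) = 0.42477.
Starting from p₀ = 0.46939; update p ← p + (dp/dt)·Δt with the new parameters.
  1  |  dp/dt·Δt = -0.019804  |  p_1 = 0.449584
  2  |  dp/dt·Δt = -0.013782  |  p_2 = 0.435801
  3  |  dp/dt·Δt = -0.009861  |  p_3 = 0.425940
  4  |  dp/dt·Δt = -0.007191  |  p_4 = 0.418749

0.419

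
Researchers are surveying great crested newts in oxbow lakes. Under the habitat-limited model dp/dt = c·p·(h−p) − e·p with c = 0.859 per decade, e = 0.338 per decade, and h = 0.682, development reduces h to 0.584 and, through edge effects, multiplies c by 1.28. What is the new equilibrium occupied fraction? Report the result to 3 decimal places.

Before: p* = h − e/c = 0.682 − 0.338/0.859 = 0.682 − 0.3935 = 0.2885.
After: c = 1.09952, e = 0.338, h = 0.584; p* = 0.584 − 0.338/1.09952 = 0.2766.

0.277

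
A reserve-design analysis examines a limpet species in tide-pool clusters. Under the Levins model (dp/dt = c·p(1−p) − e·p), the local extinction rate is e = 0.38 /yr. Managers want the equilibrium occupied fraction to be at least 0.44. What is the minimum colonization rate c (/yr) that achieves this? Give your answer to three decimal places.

p* = 1 − e/c ≥ 0.44 requires e/c ≤ 0.5600, i.e. c ≥ e/0.5600.
c_min = 0.38/0.5600 = 0.6786.

0.679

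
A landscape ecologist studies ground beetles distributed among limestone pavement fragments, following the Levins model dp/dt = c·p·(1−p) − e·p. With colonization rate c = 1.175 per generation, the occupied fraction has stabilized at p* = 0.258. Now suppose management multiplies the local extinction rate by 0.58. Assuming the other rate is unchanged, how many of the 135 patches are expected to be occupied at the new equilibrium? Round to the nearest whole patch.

77

Balance c(1−p*) = e gives e = 1.175×(1 − 0.25800) = 0.87185.
New p* = 1 − e/c = 1 − 0.50567/1.17500 = 0.56964.
Expected occupied = 135 × 0.56964 = 76.90 ≈ 77.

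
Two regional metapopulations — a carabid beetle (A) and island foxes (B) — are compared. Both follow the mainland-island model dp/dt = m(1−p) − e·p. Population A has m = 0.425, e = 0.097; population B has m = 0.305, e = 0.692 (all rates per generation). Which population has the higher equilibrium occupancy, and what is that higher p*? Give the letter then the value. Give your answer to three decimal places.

A, 0.814

A: p*_A = m/(m+e) = 0.425/0.5220 = 0.8142.
B: p*_B = 0.305/0.9970 = 0.3059.
A is higher at 0.8142.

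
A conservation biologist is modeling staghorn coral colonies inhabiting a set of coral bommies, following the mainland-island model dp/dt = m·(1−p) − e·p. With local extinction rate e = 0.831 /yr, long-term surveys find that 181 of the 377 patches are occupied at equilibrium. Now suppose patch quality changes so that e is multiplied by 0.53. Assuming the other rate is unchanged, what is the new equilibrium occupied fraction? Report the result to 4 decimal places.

0.6354

Observed p* = 181/377 = 0.48011.
Balance m(1−p*) = e·p* gives m = e·p*/(1−p*) = 0.831×0.48011/0.51989 = 0.76742.
New p* = m/(m+e) = 0.76742/(0.76742+0.44043) = 0.63536.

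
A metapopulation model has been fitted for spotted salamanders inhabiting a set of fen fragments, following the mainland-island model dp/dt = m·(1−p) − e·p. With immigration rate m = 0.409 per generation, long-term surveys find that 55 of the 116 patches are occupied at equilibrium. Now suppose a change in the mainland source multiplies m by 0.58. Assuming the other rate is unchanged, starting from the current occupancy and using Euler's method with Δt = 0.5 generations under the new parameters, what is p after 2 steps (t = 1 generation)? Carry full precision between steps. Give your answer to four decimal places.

Observed p* = 55/116 = 0.47414.
Balance m(1−p*) = e·p* gives e = m(1−p*)/p* = 0.409×0.52586/0.47414 = 0.45362.
Starting from p₀ = 0.47414; update p ← p + (dp/dt)·Δt with the new parameters.
  1  |  dp/dt·Δt = -0.045166  |  p_1 = 0.428972
  2  |  dp/dt·Δt = -0.029565  |  p_2 = 0.399407

0.3994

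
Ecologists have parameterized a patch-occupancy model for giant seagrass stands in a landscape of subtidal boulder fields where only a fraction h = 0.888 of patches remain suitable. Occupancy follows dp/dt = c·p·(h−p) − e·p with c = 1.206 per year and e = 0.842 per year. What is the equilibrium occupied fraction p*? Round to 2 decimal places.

0.19

Setting dp/dt = 0 and dividing by p* gives c·(h−p*) = e.
So p* = h − e/c = 0.888 − 0.842/1.206 = 0.888 − 0.6982 = 0.1898.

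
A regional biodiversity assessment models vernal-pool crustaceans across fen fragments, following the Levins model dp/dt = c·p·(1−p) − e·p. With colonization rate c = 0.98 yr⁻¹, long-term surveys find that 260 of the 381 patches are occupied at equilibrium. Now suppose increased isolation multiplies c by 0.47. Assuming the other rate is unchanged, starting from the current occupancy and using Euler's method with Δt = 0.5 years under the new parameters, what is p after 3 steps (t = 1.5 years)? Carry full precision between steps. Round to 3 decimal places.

Observed p* = 260/381 = 0.68241.
Balance c(1−p*) = e gives e = 0.98×(1 − 0.68241) = 0.31123.
Starting from p₀ = 0.68241; update p ← p + (dp/dt)·Δt with the new parameters.
step 1: Δp = -0.05628, p = 0.62613
step 2: Δp = -0.04353, p = 0.58261
step 3: Δp = -0.03466, p = 0.54795

0.548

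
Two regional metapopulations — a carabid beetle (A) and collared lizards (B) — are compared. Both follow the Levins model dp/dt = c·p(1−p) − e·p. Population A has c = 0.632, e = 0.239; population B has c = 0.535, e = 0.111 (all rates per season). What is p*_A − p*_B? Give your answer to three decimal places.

-0.171

A: p*_A = 1 − 0.239/0.632 = 0.6218.
B: p*_B = 1 − 0.111/0.535 = 0.7925.
p*_A − p*_B = 0.6218 − 0.7925 = -0.1707.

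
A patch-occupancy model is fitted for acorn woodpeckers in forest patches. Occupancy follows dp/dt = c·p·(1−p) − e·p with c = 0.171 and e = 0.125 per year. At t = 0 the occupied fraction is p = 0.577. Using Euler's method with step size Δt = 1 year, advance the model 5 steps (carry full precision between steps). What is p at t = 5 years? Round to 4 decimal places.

0.4616

Update rule: p ← p + [c·p·(1−p) − e·p]·Δt with Δt = 1.
t = 1: p = 0.57700 + (-0.03039) = 0.54661
t = 2: p = 0.54661 + (-0.02595) = 0.52066
t = 3: p = 0.52066 + (-0.02241) = 0.49826
t = 4: p = 0.49826 + (-0.01953) = 0.47872
t = 5: p = 0.47872 + (-0.01717) = 0.46156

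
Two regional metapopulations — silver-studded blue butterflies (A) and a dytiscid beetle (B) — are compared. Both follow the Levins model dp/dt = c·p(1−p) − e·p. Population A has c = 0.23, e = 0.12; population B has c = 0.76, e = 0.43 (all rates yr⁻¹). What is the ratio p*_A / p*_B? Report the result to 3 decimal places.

1.101

A: p*_A = 1 − 0.12/0.23 = 0.4783.
B: p*_B = 1 − 0.43/0.76 = 0.4342.
p*_A / p*_B = 0.4783/0.4342 = 1.1014.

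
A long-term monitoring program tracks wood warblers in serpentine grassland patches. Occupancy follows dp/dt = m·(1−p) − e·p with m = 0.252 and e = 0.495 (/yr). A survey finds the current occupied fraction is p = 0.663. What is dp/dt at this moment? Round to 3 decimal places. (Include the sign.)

Colonization term: m·(1−p) = 0.252×0.3370 = 0.08492.
Extinction term: e·p = 0.32819.
dp/dt = 0.08492 − 0.32819 = -0.24326.

-0.243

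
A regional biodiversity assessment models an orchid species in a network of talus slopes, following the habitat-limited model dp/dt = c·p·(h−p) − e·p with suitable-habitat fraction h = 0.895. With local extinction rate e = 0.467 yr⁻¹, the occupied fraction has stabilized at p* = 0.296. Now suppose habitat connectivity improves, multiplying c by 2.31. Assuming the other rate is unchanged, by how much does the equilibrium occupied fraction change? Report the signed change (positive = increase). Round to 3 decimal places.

Balance c(h−p*) = e gives c = e/(0.895 − 0.29600) = 0.467/0.59900 = 0.77963.
New p* = 0.895 − e/c = 0.895 − 0.46700/1.80095 = 0.63569.
Δp* = 0.63569 − 0.29600 = +0.33969.

0.340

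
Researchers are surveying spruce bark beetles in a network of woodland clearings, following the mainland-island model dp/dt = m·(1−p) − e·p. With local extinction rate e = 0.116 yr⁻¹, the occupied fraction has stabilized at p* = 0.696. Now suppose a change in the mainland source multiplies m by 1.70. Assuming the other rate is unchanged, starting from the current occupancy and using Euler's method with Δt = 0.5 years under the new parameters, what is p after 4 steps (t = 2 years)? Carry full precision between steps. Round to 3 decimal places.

0.769

Balance m(1−p*) = e·p* gives m = e·p*/(1−p*) = 0.116×0.69600/0.30400 = 0.26558.
Starting from p₀ = 0.69600; update p ← p + (dp/dt)·Δt with the new parameters.
  1  |  dp/dt·Δt = +0.028258  |  p_1 = 0.724258
  2  |  dp/dt·Δt = +0.020240  |  p_2 = 0.744497
  3  |  dp/dt·Δt = +0.014497  |  p_3 = 0.758994
  4  |  dp/dt·Δt = +0.010383  |  p_4 = 0.769378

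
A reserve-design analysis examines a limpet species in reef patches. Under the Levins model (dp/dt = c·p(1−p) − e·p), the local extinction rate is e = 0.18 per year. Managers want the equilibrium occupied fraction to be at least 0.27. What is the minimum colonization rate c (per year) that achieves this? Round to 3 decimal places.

p* = 1 − e/c ≥ 0.27 requires e/c ≤ 0.7300, i.e. c ≥ e/0.7300.
c_min = 0.18/0.7300 = 0.2466.

0.247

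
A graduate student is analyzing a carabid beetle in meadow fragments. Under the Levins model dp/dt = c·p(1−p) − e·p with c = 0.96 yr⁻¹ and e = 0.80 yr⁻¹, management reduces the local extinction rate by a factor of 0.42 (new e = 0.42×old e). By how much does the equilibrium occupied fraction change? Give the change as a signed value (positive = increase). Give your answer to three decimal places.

0.483

Before: p* = 1 − 0.80/0.96 = 0.1667.
After the change, c = 0.96, e = 0.336, so p* = 1 − 0.336/0.96 = 0.6500.
Δp* = 0.6500 − 0.1667 = +0.4833.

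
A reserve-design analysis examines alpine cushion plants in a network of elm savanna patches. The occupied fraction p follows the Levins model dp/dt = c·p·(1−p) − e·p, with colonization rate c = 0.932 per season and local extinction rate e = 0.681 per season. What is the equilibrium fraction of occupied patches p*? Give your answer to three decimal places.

At equilibrium, colonization balances extinction: c·p*·(1−p*) = e·p*.
So p* = 1 − e/c = 1 − 0.681/0.932 = 1 − 0.7307 = 0.2693.

0.269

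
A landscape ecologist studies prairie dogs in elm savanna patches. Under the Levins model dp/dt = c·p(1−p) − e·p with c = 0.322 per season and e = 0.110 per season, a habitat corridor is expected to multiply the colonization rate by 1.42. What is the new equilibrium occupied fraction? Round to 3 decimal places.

0.759

Before: p* = 1 − 0.110/0.322 = 0.6584.
After the change, c = 0.45724, e = 0.11, so p* = 1 − 0.11/0.45724 = 0.7594.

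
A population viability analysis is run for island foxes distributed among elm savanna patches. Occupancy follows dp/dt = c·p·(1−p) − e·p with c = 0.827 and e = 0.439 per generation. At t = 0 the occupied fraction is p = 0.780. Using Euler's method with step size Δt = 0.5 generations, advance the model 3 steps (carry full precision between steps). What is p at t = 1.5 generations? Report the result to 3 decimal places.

0.582

Update rule: p ← p + [c·p·(1−p) − e·p]·Δt with Δt = 0.5.
step 1: Δp = -0.10025, p = 0.67975
step 2: Δp = -0.05919, p = 0.62056
step 3: Δp = -0.03885, p = 0.58171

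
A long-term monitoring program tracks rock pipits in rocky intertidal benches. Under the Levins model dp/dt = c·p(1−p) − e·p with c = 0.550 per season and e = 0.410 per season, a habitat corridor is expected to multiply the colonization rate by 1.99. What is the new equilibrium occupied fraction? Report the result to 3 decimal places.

Before: p* = 1 − 0.410/0.550 = 0.2545.
After the change, c = 1.0945, e = 0.41, so p* = 1 − 0.41/1.0945 = 0.6254.

0.625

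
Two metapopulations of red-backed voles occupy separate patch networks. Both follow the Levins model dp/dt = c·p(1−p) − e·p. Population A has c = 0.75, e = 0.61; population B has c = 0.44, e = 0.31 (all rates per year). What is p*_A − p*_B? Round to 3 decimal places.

-0.109

A: p*_A = 1 − 0.61/0.75 = 0.1867.
B: p*_B = 1 − 0.31/0.44 = 0.2955.
p*_A − p*_B = 0.1867 − 0.2955 = -0.1088.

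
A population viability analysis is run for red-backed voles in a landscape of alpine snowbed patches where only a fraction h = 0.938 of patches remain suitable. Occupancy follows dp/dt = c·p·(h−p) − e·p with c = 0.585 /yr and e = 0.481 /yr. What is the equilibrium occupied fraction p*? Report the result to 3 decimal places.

0.116

Setting dp/dt = 0 and dividing by p* gives c·(h−p*) = e.
So p* = h − e/c = 0.938 − 0.481/0.585 = 0.938 − 0.8222 = 0.1158.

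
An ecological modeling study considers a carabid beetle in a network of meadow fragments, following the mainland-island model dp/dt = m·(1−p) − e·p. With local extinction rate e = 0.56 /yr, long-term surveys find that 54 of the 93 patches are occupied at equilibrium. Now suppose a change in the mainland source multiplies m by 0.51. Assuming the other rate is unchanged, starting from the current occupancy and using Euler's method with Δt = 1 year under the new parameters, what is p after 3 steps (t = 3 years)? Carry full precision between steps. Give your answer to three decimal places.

0.414

Observed p* = 54/93 = 0.58065.
Balance m(1−p*) = e·p* gives m = e·p*/(1−p*) = 0.56×0.58065/0.41935 = 0.77538.
Starting from p₀ = 0.58065; update p ← p + (dp/dt)·Δt with the new parameters.
t = 1: p = 0.58065 + (-0.15933) = 0.42132
t = 2: p = 0.42132 + (-0.00710) = 0.41422
t = 3: p = 0.41422 + (-0.00032) = 0.41390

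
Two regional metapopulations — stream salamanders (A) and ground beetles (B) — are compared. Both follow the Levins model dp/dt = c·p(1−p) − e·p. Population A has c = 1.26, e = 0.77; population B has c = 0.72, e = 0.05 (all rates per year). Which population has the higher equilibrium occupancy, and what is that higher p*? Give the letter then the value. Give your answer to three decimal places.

B, 0.931

A: p*_A = 1 − 0.77/1.26 = 0.3889.
B: p*_B = 1 − 0.05/0.72 = 0.9306.
B is higher at 0.9306.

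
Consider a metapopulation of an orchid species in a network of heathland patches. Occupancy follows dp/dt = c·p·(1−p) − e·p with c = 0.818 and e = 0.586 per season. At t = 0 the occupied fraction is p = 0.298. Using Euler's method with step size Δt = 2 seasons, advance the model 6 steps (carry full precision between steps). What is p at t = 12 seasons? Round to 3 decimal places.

0.284

Update rule: p ← p + [c·p·(1−p) − e·p]·Δt with Δt = 2.
p: 0.29800 → 0.29099  (Δp = -0.00701)
p: 0.29099 → 0.28748  (Δp = -0.00351)
p: 0.28748 → 0.28566  (Δp = -0.00182)
p: 0.28566 → 0.28471  (Δp = -0.00096)
p: 0.28471 → 0.28420  (Δp = -0.00051)
p: 0.28420 → 0.28393  (Δp = -0.00027)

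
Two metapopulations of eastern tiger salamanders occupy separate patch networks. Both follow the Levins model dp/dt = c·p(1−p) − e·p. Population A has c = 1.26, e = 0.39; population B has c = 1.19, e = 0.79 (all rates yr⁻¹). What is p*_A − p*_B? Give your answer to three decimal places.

0.354

A: p*_A = 1 − 0.39/1.26 = 0.6905.
B: p*_B = 1 − 0.79/1.19 = 0.3361.
p*_A − p*_B = 0.6905 − 0.3361 = 0.3543.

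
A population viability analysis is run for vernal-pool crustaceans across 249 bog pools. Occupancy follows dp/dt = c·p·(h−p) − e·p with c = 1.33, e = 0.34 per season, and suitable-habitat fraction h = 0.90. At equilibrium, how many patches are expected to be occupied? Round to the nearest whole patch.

160

p* = h − e/c = 0.90 − 0.2556 = 0.6444.
Expected occupied patches = N × p* = 249 × 0.6444 = 160.45 ≈ 160.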